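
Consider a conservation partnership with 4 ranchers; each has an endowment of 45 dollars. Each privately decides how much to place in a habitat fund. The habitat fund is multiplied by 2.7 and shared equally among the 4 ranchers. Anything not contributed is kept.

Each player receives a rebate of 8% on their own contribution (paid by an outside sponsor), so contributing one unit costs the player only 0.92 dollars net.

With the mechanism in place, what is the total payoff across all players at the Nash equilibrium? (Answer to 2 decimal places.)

180.00 dollars

With the mechanism, a contributed unit returns (2.7/4) / 0.92 = 0.7337 per unit of net cost — still below 1 — so contributing 0 remains dominant for every player.
Everyone keeps their endowment and the group total is 4 × 45 = 180.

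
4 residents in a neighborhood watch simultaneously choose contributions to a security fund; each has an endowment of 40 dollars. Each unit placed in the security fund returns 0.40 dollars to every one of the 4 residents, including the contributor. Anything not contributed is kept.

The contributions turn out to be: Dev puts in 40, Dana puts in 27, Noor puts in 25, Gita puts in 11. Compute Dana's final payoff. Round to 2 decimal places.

54.20 dollars

Total contributed: 40 + 27 + 25 + 11 = 103.
Each receives 0.40 × 103 = 41.20 from the security fund.
Dana keeps 40 − 27 = 13, so Dana's payoff is 13 + 41.20 = 54.20.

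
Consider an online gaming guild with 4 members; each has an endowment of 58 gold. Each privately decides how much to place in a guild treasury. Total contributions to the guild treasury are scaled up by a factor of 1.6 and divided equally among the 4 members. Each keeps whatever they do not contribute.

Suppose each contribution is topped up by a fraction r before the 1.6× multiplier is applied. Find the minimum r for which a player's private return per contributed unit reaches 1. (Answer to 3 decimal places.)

1.500

With matching at rate r, one contributed unit becomes (1 + r) in the guild treasury and returns 1.6 × (1 + r) / 4 to the contributor.
Setting this equal to 1: 1 + r = 4/1.6 = 2.5000.
So the minimum matching rate is r = 2.5000 − 1 = 1.500.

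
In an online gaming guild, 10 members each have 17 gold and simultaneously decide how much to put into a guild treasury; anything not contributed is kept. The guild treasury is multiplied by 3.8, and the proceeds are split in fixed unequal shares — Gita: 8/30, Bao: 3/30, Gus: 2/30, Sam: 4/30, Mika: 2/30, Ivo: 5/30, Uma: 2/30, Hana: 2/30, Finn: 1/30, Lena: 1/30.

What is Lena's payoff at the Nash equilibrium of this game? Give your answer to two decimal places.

A player with share s gets back 3.8·s per unit contributed, so full contribution is dominant for anyone with s > 1/3.8 = 0.2632 and zero contribution is dominant for anyone below.
The only share above 0.2632 is Gita's 8/30, contributing 17; the remaining 9 contribute 0. Total contributed: 17.
Lena keeps 17 and receives 3.8 × 17 × 1/30 = 2.15 from the guild treasury, for a payoff of 19.15.

19.15 gold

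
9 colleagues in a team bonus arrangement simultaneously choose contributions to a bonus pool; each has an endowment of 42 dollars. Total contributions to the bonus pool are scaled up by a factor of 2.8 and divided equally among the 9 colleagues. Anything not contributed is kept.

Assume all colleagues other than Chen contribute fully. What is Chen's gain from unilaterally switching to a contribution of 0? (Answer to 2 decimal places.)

Switching from a contribution of 42 to 0 lets Chen keep an extra 42 dollars, but lowers the bonus pool by 42, which costs Chen their own share of that drop: 2.8/9 × 42 = 13.07.
Net gain = 42 − 13.07 = 28.93. The private return per contributed unit (0.3111) is below 1, so free-riding is indeed the best response regardless of what the others do.

28.93 dollars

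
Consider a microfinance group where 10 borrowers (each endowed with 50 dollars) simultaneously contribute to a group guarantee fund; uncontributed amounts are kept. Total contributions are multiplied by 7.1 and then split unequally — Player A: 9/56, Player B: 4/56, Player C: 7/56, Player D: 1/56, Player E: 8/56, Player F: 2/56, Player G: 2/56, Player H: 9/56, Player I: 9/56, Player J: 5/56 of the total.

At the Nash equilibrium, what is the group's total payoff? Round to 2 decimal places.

1720.00 dollars

Each unit j contributes comes back to j as 7.1 × (j's share), so j prefers to contribute only if that share exceeds 1/7.1 = 0.1408; otherwise keeping the unit dominates.
The shares above 0.1408 belong to Player A, Player E, Player H and Player I, contributing 50 each; the remaining 6 contribute 0. Total contributed: 200.
The group guarantee fund pays out 7.1 × 200 = 1420.00 in total (split across the unequal shares, but the aggregate is all that matters for the group sum).
The 6 free-riders keep 50 each, adding 300. Group total = 300 + 1420.00 = 1720.00.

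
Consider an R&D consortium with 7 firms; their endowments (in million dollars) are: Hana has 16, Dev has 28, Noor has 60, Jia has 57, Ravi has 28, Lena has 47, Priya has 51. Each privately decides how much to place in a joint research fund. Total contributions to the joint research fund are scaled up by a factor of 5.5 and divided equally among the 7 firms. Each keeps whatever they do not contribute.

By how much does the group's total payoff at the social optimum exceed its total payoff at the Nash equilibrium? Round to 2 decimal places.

The private return per contributed unit is 5.5/7 = 0.7857 < 1 for every player regardless of endowment, so the Nash equilibrium is zero contribution and the group total is Σ E_j = 16 + 28 + 60 + 57 + 28 + 47 + 51 = 287.
Each contributed unit returns 5.500 to the group, so the social optimum is full contribution by everyone: group total = 5.500 × 287 = 1578.50.
Efficiency loss = (5.500 − 1) × 287 = 1291.50.

1291.50 million dollars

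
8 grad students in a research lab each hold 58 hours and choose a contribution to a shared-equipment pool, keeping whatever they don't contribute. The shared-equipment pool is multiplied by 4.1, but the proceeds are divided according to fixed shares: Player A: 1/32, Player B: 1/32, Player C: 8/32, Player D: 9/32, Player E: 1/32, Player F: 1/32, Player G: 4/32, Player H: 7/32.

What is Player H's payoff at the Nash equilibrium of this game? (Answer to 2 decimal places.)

Player j's private return per contributed unit is 4.1 × (j's share). Contributing is weakly dominant for j when that share is at least 1/4.1 = 0.2439, and contributing 0 is dominant otherwise.
Player C and Player D clear that bar, contributing 58 each; the remaining 6 contribute 0. Total contributed: 116.
Player H keeps 58 and receives 4.1 × 116 × 7/32 = 104.04 from the shared-equipment pool, for a payoff of 162.04.

162.04 hours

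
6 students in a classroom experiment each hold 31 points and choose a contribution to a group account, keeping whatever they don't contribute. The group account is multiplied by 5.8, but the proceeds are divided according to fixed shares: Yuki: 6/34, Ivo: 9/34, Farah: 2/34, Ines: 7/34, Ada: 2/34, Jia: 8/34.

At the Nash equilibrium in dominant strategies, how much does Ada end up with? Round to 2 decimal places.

73.31 points

Player j's private return per contributed unit is 5.8 × (j's share). Contributing is weakly dominant for j when that share is at least 1/5.8 = 0.1724, and contributing 0 is dominant otherwise.
Yuki, Ivo, Ines and Jia clear that bar, contributing 31 each; the remaining 2 contribute 0. Total contributed: 124.
Ada keeps 31 and receives 5.8 × 124 × 2/34 = 42.31 from the group account, for a payoff of 73.31.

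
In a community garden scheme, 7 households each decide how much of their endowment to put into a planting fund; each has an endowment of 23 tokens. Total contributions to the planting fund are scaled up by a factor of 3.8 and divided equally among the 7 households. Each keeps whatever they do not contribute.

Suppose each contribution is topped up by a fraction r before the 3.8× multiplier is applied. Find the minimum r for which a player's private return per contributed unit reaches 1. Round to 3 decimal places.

0.842

With matching at rate r, one contributed unit becomes (1 + r) in the planting fund and returns 3.8 × (1 + r) / 7 to the contributor.
Setting this equal to 1: 1 + r = 7/3.8 = 1.8421.
So the minimum matching rate is r = 1.8421 − 1 = 0.842.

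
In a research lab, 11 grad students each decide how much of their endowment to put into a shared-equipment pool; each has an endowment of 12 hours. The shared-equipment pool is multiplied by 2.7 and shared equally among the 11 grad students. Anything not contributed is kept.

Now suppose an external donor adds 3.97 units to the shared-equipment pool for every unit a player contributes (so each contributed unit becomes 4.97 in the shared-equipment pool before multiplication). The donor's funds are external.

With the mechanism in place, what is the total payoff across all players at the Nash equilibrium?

With the mechanism, a contributed unit returns 2.7 × 4.97 / 11 = 1.2199 per unit of net cost to the contributor — now above 1 — so contributing fully is weakly dominant for every player.
At the Nash equilibrium everyone contributes 12. Group total payoff = 2.7 × 4.97 × 132 = 1771.31.

1771.31 hours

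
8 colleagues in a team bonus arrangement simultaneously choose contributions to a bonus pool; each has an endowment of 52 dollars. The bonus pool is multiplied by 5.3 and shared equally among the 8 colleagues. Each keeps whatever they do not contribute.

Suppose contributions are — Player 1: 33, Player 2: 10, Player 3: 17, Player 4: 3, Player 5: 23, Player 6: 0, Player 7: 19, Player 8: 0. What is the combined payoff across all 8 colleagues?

Total contributed: 33 + 10 + 17 + 3 + 23 + 0 + 19 + 0 = 105; total kept: 8 × 52 − 105 = 311.
The bonus pool pays out 5.3 × 105 = 556.50 in aggregate.
Group total = 311 + 556.50 = 867.50.

867.50 dollars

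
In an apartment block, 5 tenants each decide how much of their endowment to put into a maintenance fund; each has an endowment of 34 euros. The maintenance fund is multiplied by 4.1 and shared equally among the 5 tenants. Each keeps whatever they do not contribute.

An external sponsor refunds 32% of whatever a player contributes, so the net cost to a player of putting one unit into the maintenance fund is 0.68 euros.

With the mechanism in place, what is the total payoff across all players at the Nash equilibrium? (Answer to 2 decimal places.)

The effective private return per unit is now (4.1/5) / 0.68 = 1.2059 > 1, so every player's dominant strategy flips to full contribution.
So the Nash equilibrium is full contribution by all 5; the group earns 5 × (34 × 0.32 + 4.1 × 34) = 751.40.

751.40 euros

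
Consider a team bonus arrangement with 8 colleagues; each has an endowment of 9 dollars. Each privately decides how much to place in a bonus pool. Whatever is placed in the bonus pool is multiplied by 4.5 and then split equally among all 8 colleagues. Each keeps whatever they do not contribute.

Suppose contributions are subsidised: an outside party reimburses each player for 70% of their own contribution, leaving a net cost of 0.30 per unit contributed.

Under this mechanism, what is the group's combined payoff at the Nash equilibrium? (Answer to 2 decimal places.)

With the mechanism, a contributed unit returns (4.5/8) / 0.30 = 1.8750 per unit of net cost to the contributor — now above 1 — so contributing fully is weakly dominant for every player.
So the Nash equilibrium is full contribution by all 8; the group earns 8 × (9 × 0.70 + 4.5 × 9) = 374.40.

374.40 dollars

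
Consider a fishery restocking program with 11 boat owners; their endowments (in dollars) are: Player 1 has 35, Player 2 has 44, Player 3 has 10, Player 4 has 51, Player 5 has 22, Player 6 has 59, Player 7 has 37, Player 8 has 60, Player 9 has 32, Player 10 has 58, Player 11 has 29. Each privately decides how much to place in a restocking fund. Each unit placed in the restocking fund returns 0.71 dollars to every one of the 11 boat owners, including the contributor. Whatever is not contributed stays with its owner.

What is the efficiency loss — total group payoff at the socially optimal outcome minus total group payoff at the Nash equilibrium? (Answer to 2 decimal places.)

The private return per contributed unit is 0.71 < 1 for everyone, so the Nash equilibrium is zero contribution and the group total is Σ E_j = 35 + 44 + 10 + 51 + 22 + 59 + 37 + 60 + 32 + 58 + 29 = 437.
Each contributed unit returns 7.810 to the group, so the social optimum is full contribution by everyone: group total = 7.810 × 437 = 3412.97.
Efficiency loss = (7.810 − 1) × 437 = 2975.97.

2975.97 dollars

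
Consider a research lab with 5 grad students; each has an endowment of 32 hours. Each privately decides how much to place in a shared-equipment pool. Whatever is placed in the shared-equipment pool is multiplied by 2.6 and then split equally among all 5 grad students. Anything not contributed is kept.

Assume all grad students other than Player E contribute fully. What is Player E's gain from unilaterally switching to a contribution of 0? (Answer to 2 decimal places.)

Switching from a contribution of 32 to 0 lets Player E keep an extra 32 hours, but lowers the shared-equipment pool by 32, which costs Player E their own share of that drop: 2.6/5 × 32 = 16.64.
Net gain = 32 − 16.64 = 15.36. The private return per contributed unit (0.5200) is below 1, so free-riding is indeed the best response regardless of what the others do.

15.36 hours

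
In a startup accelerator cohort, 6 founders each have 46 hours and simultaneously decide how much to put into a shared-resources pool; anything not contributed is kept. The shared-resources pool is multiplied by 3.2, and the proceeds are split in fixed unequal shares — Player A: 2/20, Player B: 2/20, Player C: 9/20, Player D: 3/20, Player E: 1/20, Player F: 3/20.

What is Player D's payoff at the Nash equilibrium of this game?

Player j's private return per contributed unit is 3.2 × (j's share). Contributing is weakly dominant for j when that share is at least 1/3.2 = 0.3125, and contributing 0 is dominant otherwise.
Only Player C (9/20) clears that bar, contributing 46; the remaining 5 contribute 0. Total contributed: 46.
Player D keeps 46 and receives 3.2 × 46 × 3/20 = 22.08 from the shared-resources pool, for a payoff of 68.08.

68.08 hours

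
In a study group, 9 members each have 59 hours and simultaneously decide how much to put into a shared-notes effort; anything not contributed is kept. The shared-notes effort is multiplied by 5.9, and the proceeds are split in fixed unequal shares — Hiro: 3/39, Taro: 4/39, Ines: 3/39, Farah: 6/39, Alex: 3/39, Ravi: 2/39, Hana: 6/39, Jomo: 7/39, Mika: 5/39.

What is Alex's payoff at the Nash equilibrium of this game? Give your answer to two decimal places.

Player j's private return per contributed unit is 5.9 × (j's share). Contributing is weakly dominant for j when that share is at least 1/5.9 = 0.1695, and contributing 0 is dominant otherwise.
Jomo alone (share 7/39) is above the threshold, contributing 59; the remaining 8 contribute 0. Total contributed: 59.
Alex keeps 59 and receives 5.9 × 59 × 3/39 = 26.78 from the shared-notes effort, for a payoff of 85.78.

85.78 hours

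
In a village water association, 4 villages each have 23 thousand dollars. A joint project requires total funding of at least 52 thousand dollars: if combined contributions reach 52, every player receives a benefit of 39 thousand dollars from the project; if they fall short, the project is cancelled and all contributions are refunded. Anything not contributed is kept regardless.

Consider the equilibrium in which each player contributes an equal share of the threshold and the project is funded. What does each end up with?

49 thousand dollars

Equal share of the threshold: 52/4 = 13.
At this profile no one gains by cutting their contribution: any cut drops the total below 52, the project is cancelled, contributions are refunded, and the deviator ends with 23, which is less than 23 − 13 + 39 = 49. Contributing more than 13 just wastes the excess. So contributing exactly 13 is a best response.
Each player's payoff: 23 − 13 + 39 = 49.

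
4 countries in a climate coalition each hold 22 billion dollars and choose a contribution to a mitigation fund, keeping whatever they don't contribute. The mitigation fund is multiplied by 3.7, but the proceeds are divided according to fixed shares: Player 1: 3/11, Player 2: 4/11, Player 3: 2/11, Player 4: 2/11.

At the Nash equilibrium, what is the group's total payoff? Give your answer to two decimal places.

206.80 billion dollars

A player with share s gets back 3.7·s per unit contributed, so full contribution is dominant for anyone with s > 1/3.7 = 0.2703 and zero contribution is dominant for anyone below.
The shares above 0.2703 belong to Player 1 and Player 2, contributing 22 each; the remaining 2 contribute 0. Total contributed: 44.
The mitigation fund pays out 3.7 × 44 = 162.80 in total (split across the unequal shares, but the aggregate is all that matters for the group sum).
The 2 free-riders keep 22 each, adding 44. Group total = 44 + 162.80 = 206.80.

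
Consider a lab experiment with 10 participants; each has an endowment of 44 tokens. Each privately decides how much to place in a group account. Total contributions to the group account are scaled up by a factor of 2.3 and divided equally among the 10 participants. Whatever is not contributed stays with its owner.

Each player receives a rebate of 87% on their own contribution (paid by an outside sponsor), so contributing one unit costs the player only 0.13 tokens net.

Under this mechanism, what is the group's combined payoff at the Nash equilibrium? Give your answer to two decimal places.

1394.80 tokens

With the mechanism, a contributed unit returns (2.3/10) / 0.13 = 1.7692 per unit of net cost to the contributor — now above 1 — so contributing fully is weakly dominant for every player.
So the Nash equilibrium is full contribution by all 10; the group earns 10 × (44 × 0.87 + 2.3 × 44) = 1394.80.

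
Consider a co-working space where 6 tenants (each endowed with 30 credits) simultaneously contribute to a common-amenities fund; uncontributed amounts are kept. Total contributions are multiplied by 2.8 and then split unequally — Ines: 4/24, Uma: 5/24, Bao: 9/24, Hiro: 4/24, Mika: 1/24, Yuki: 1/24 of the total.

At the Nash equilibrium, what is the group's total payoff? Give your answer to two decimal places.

Player j's private return per contributed unit is 2.8 × (j's share). Contributing is weakly dominant for j when that share is at least 1/2.8 = 0.3571, and contributing 0 is dominant otherwise.
The only share above 0.3571 is Bao's 9/24, contributing 30; the remaining 5 contribute 0. Total contributed: 30.
The common-amenities fund pays out 2.8 × 30 = 84.00 in total (split across the unequal shares, but the aggregate is all that matters for the group sum).
The 5 free-riders keep 30 each, adding 150. Group total = 150 + 84.00 = 234.00.

234.00 credits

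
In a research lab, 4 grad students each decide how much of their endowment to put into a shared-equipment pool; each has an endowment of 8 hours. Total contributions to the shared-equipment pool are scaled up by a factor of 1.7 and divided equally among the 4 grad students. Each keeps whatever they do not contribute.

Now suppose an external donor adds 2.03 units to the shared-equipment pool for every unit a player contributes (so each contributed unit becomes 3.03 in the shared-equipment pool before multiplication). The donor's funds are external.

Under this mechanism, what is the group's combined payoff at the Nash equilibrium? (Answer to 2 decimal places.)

164.83 hours

The effective private return per unit is now 1.7 × 3.03 / 4 = 1.2878 > 1, so every player's dominant strategy flips to full contribution.
So the Nash equilibrium is full contribution by all 4; the group earns 1.7 × 3.03 × 32 = 164.83.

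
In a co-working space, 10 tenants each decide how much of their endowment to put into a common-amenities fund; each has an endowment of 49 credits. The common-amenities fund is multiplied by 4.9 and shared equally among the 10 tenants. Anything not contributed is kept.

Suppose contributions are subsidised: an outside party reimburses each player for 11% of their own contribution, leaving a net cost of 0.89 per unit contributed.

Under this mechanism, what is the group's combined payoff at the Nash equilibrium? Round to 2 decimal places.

The effective private return is (4.9/10) / 0.89 = 0.5506, which is still under 1, so the mechanism doesn't change anyone's dominant strategy: zero contribution.
At the Nash equilibrium no one contributes; group total payoff = 10 × 49 = 490.

490.00 credits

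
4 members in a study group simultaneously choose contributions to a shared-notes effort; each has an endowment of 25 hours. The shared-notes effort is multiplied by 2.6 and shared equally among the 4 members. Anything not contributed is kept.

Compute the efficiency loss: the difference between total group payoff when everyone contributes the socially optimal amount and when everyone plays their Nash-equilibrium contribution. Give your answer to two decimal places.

160.00 hours

Each contributed unit returns 2.6/4 = 0.6500 to its contributor — below 1 — so contributing 0 is dominant for every player. At the Nash equilibrium everyone keeps their 25, and the group total is 4 × 25 = 100.
Each contributed unit returns 2.600 to the group as a whole (0.6500 to each of 4 players), which exceeds 1, so the social optimum is full contribution: group total = 2.600 × 100 = 260.00.
Efficiency loss = 260.00 − 100 = 160.00.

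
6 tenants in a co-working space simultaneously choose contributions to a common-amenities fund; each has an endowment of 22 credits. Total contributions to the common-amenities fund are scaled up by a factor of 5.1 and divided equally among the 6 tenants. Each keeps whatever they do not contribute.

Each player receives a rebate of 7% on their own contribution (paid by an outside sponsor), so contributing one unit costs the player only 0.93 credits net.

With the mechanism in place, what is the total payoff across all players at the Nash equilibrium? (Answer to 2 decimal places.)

132.00 credits

Even with the mechanism, each unit contributed returns only (5.1/6) / 0.93 = 0.9140 per unit of net cost, so contributing nothing is still dominant.
Everyone keeps their endowment and the group total is 6 × 22 = 132.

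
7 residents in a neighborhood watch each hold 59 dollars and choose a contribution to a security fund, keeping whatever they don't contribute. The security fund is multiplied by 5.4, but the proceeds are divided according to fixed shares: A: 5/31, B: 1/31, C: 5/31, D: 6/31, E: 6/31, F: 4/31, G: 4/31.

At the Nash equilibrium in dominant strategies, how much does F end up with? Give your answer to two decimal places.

141.22 dollars

A player with share s gets back 5.4·s per unit contributed, so full contribution is dominant for anyone with s > 1/5.4 = 0.1852 and zero contribution is dominant for anyone below.
D and E clear that bar, contributing 59 each; the remaining 5 contribute 0. Total contributed: 118.
F keeps 59 and receives 5.4 × 118 × 4/31 = 82.22 from the security fund, for a payoff of 141.22.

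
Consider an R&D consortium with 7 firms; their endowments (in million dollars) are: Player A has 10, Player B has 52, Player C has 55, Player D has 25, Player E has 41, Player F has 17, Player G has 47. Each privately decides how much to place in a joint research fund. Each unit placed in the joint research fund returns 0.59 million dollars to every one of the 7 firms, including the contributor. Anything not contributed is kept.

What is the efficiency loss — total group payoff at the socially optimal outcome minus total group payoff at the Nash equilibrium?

773.11 million dollars

The private return per contributed unit is 0.59 < 1 for everyone, so the Nash equilibrium is zero contribution and the group total is Σ E_j = 10 + 52 + 55 + 25 + 41 + 17 + 47 = 247.
Each contributed unit returns 4.130 to the group, so the social optimum is full contribution by everyone: group total = 4.130 × 247 = 1020.11.
Efficiency loss = (4.130 − 1) × 247 = 773.11.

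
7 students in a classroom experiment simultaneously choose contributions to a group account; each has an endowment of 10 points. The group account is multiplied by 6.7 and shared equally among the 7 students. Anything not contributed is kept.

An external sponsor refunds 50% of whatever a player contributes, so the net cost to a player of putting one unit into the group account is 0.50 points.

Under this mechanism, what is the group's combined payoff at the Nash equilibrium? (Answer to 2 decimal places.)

504.00 points

The effective private return per unit is now (6.7/7) / 0.50 = 1.9143 > 1, so every player's dominant strategy flips to full contribution.
At the Nash equilibrium everyone contributes 10. Group total payoff = 7 × (10 × 0.50 + 6.7 × 10) = 504.00.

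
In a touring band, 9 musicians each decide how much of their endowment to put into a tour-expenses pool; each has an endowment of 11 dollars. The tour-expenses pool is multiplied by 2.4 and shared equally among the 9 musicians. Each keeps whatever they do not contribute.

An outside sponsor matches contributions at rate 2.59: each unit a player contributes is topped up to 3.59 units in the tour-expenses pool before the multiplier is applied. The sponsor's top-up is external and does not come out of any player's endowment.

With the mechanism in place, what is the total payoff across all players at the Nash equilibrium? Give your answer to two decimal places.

With the mechanism, a contributed unit returns 2.4 × 3.59 / 9 = 0.9573 per unit of net cost — still below 1 — so contributing 0 remains dominant for every player.
Everyone keeps their endowment and the group total is 9 × 11 = 99.

99.00 dollars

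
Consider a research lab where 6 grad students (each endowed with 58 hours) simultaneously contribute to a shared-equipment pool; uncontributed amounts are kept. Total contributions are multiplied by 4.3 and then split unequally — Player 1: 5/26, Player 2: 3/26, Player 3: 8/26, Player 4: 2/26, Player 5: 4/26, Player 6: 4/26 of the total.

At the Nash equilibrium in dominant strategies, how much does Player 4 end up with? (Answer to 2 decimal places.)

77.18 hours

For player j, contributing a unit is worthwhile iff 4.3 × (j's share) ≥ 1, i.e. iff j's share is at least 0.2326.
The only share above 0.2326 is Player 3's 8/26, contributing 58; the remaining 5 contribute 0. Total contributed: 58.
Player 4 keeps 58 and receives 4.3 × 58 × 2/26 = 19.18 from the shared-equipment pool, for a payoff of 77.18.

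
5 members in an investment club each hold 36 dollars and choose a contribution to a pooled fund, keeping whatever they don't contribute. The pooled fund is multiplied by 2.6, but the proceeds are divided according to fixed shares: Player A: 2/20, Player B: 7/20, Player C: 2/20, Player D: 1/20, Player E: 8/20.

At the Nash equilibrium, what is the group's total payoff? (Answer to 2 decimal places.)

A player with share s gets back 2.6·s per unit contributed, so full contribution is dominant for anyone with s > 1/2.6 = 0.3846 and zero contribution is dominant for anyone below.
The only share above 0.3846 is Player E's 8/20, contributing 36; the remaining 4 contribute 0. Total contributed: 36.
The pooled fund pays out 2.6 × 36 = 93.60 in total (split across the unequal shares, but the aggregate is all that matters for the group sum).
The 4 free-riders keep 36 each, adding 144. Group total = 144 + 93.60 = 237.60.

237.60 dollars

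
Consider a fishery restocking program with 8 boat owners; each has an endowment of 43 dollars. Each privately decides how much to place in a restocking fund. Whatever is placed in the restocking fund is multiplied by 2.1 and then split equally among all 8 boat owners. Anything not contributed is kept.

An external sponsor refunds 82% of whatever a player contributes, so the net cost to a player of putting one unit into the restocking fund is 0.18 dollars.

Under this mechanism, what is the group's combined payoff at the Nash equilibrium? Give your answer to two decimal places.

Under the mechanism each unit contributed yields (2.1/8) / 0.18 = 1.4583 back to its contributor per unit of net cost, which exceeds 1, making full contribution the dominant choice for everyone.
At the Nash equilibrium everyone contributes 43. Group total payoff = 8 × (43 × 0.82 + 2.1 × 43) = 1004.48.

1004.48 dollars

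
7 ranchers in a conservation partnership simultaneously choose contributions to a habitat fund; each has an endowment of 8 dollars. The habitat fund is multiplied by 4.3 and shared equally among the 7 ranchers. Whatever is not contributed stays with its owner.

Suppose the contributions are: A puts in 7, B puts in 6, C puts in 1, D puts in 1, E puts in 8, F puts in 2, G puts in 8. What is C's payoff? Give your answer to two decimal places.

27.27 dollars

Total contributed: 7 + 6 + 1 + 1 + 8 + 2 + 8 = 33.
Each receives 4.3 × 33 / 7 = 20.27 from the habitat fund.
C keeps 8 − 1 = 7, so C's payoff is 7 + 20.27 = 27.27.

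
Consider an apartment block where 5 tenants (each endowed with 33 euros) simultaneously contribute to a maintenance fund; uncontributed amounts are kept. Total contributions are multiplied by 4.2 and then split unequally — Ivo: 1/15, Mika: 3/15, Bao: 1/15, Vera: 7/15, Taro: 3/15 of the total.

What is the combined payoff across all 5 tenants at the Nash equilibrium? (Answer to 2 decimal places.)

270.60 euros

Each unit j contributes comes back to j as 4.2 × (j's share), so j prefers to contribute only if that share exceeds 1/4.2 = 0.2381; otherwise keeping the unit dominates.
Only Vera (7/15) clears that bar, contributing 33; the remaining 4 contribute 0. Total contributed: 33.
The maintenance fund pays out 4.2 × 33 = 138.60 in total (split across the unequal shares, but the aggregate is all that matters for the group sum).
The 4 free-riders keep 33 each, adding 132. Group total = 132 + 138.60 = 270.60.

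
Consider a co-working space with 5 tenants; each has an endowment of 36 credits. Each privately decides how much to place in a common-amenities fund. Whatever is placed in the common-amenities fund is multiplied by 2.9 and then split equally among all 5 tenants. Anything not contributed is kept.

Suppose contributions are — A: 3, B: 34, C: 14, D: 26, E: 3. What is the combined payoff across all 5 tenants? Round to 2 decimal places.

Total contributed: 3 + 34 + 14 + 26 + 3 = 80; total kept: 5 × 36 − 80 = 100.
The common-amenities fund pays out 2.9 × 80 = 232.00 in aggregate.
Group total = 100 + 232.00 = 332.00.

332.00 credits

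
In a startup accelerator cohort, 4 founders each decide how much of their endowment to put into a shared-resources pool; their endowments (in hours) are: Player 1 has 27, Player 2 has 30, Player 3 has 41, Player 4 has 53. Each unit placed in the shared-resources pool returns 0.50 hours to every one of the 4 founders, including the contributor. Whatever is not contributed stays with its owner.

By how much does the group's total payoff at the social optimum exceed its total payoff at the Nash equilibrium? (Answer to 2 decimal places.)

The private return per contributed unit is 0.50 < 1 for everyone, so the Nash equilibrium is zero contribution and the group total is Σ E_j = 27 + 30 + 41 + 53 = 151.
Each contributed unit returns 2.000 to the group, so the social optimum is full contribution by everyone: group total = 2.000 × 151 = 302.00.
Efficiency loss = (2.000 − 1) × 151 = 151.00.

151.00 hours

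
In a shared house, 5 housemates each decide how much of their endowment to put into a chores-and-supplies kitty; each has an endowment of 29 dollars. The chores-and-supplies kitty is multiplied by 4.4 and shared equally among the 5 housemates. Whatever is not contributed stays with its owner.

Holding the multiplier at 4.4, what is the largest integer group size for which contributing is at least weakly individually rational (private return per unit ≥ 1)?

Private return per unit is 4.4/(group size), which is ≥ 1 whenever the group size is ≤ 4.4.
The largest such integer is 4.

4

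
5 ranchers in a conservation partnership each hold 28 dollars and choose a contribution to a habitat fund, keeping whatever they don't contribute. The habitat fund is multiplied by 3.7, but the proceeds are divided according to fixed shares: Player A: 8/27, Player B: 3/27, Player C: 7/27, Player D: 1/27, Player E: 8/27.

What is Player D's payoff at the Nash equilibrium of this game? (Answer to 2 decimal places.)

Player j's private return per contributed unit is 3.7 × (j's share). Contributing is weakly dominant for j when that share is at least 1/3.7 = 0.2703, and contributing 0 is dominant otherwise.
Player A and Player E are above the threshold, contributing 28 each; the remaining 3 contribute 0. Total contributed: 56.
Player D keeps 28 and receives 3.7 × 56 × 1/27 = 7.67 from the habitat fund, for a payoff of 35.67.

35.67 dollars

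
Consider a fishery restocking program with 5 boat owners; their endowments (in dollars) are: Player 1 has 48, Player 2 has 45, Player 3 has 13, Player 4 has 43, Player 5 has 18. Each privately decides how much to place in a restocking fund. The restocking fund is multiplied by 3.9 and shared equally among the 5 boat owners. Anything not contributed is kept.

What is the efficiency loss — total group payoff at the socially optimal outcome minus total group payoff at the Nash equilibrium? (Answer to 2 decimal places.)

484.30 dollars

The private return per contributed unit is 3.9/5 = 0.7800 < 1 for every player regardless of endowment, so the Nash equilibrium is zero contribution and the group total is Σ E_j = 48 + 45 + 13 + 43 + 18 = 167.
Each contributed unit returns 3.900 to the group, so the social optimum is full contribution by everyone: group total = 3.900 × 167 = 651.30.
Efficiency loss = (3.900 − 1) × 167 = 484.30.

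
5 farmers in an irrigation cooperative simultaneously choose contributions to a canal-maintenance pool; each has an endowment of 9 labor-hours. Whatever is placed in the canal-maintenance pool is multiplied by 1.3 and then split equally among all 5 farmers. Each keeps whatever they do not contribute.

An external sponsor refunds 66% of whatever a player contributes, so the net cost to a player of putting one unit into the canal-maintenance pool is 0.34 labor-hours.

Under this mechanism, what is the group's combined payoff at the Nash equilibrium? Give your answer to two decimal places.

45.00 labor-hours

The effective private return is (1.3/5) / 0.34 = 0.7647, which is still under 1, so the mechanism doesn't change anyone's dominant strategy: zero contribution.
At the Nash equilibrium no one contributes; group total payoff = 5 × 9 = 45.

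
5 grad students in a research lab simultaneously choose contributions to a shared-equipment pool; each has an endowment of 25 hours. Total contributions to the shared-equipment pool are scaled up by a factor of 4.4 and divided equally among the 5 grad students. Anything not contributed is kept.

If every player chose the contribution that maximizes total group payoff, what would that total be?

Each contributed unit returns 4.400 to the group as a whole (0.8800 to each of 5 players), which exceeds 1, so the social optimum is full contribution: group total = 4.400 × 125 = 550.00.

550.00 hours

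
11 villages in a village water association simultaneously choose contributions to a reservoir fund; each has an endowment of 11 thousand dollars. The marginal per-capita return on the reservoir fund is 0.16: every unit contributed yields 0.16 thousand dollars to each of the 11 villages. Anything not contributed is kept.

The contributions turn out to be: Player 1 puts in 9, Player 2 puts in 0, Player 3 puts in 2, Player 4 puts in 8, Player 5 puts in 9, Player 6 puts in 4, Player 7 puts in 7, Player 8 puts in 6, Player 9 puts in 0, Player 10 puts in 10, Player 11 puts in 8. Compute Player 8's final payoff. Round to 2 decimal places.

Total contributed: 9 + 0 + 2 + 8 + 9 + 4 + 7 + 6 + 0 + 10 + 8 = 63.
Each receives 0.16 × 63 = 10.08 from the reservoir fund.
Player 8 keeps 11 − 6 = 5, so Player 8's payoff is 5 + 10.08 = 15.08.

15.08 thousand dollars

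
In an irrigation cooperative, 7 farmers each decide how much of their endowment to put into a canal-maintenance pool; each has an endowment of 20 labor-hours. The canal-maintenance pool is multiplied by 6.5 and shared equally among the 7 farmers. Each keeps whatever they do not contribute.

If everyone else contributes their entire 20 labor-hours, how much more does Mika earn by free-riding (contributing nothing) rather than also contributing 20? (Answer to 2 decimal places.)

1.43 labor-hours

Switching from a contribution of 20 to 0 lets Mika keep an extra 20 labor-hours, but lowers the canal-maintenance pool by 20, which costs Mika their own share of that drop: 6.5/7 × 20 = 18.57.
Net gain = 20 − 18.57 = 1.43. The private return per contributed unit (0.9286) is below 1, so free-riding is indeed the best response regardless of what the others do.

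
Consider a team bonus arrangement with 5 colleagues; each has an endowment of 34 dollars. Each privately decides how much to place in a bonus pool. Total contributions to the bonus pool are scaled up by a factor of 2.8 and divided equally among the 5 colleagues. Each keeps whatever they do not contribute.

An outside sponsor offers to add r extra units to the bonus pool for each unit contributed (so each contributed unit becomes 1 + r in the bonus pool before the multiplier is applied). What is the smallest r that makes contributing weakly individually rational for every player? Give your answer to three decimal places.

0.786

With matching at rate r, one contributed unit becomes (1 + r) in the bonus pool and returns 2.8 × (1 + r) / 5 to the contributor.
Setting this equal to 1: 1 + r = 5/2.8 = 1.7857.
So the minimum matching rate is r = 1.7857 − 1 = 0.786.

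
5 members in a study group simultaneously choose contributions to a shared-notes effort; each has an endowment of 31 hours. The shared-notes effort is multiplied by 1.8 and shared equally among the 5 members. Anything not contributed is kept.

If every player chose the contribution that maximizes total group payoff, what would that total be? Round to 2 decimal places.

279.00 hours

Each contributed unit returns 1.800 to the group as a whole (0.3600 to each of 5 players), which exceeds 1, so the social optimum is full contribution: group total = 1.800 × 155 = 279.00.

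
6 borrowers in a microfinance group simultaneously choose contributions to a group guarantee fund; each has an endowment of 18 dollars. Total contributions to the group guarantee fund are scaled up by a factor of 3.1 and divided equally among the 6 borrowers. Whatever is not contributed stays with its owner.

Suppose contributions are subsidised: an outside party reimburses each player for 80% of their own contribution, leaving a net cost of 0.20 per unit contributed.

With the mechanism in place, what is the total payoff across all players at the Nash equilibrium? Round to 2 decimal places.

421.20 dollars

Under the mechanism each unit contributed yields (3.1/6) / 0.20 = 2.5833 back to its contributor per unit of net cost, which exceeds 1, making full contribution the dominant choice for everyone.
So the Nash equilibrium is full contribution by all 6; the group earns 6 × (18 × 0.80 + 3.1 × 18) = 421.20.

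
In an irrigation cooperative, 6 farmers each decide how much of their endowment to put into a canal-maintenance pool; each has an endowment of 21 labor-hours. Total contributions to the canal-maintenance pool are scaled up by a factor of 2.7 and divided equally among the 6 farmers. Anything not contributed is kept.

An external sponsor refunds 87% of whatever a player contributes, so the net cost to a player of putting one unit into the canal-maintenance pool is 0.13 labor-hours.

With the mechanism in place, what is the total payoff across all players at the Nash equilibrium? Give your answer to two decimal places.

449.82 labor-hours

The effective private return per unit is now (2.7/6) / 0.13 = 3.4615 > 1, so every player's dominant strategy flips to full contribution.
At the Nash equilibrium everyone contributes 21. Group total payoff = 6 × (21 × 0.87 + 2.7 × 21) = 449.82.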